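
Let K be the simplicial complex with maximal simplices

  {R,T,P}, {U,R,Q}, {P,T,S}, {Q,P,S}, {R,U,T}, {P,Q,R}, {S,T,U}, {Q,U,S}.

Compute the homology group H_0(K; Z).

H_0 ≅ Z.

Take the total order P < Q < R < S < T < U on the vertex set. Then K (dimension 2) consists of the simplices:

  0-simplices (6): P, Q, R, S, T, U
  1-simplices (12): PQ, PR, PS, PT, QR, QS, QU, RT, RU, ST, SU, TU
  2-simplices (8): PQR, PQS, PRT, PST, QRU, QSU, RTU, STU

giving chain groups C_0 ≅ Z^6, C_1 ≅ Z^12, C_2 ≅ Z^8.

The boundary map ∂_1: C_1 → C_0 is given by ∂[p,q] = [q] − [p].
As a 6×12 matrix over Z this has rank 5, with invariant factors (1,1,1,1,1).

Boundary ∂_2: C_2 → C_1 sends each 2-simplex [p,q,r] to [q,r] − [p,r] + [p,q]. For instance
  ∂STU = TU − SU + ST,
  ∂QSU = SU − QU + QS.
This gives a 12×8 integer matrix of rank 7; reducing to Smith normal form yields diagonal entries (1,1,1,1,1,1,1).

From H_k ≅ ker(∂_k) / im(∂_{k+1}) we obtain:

  H_0: rank C_0 − rank ∂_1 = 6 − 5 = 1, and the invariant factors of ∂_1 are all 1, so H_0 ≅ Z.

(K is a triangulation of the 2-sphere S^2.)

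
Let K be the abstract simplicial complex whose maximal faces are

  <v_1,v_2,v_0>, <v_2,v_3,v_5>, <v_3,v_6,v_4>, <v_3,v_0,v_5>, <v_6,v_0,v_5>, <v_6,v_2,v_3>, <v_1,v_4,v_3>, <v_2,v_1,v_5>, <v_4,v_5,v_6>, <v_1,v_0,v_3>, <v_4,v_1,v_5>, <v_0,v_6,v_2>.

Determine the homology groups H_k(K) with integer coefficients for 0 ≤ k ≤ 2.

K has 7 vertices, 18 edges, 12 triangles.
rank ∂_0 = 0, rank ∂_1 = 6 ⇒ b_0 = 7 − 0 − 6 = 1; all invariant factors of ∂_1 are 1 so no torsion. So H_0 = Z.
rank ∂_1 = 6, rank ∂_2 = 12 ⇒ b_1 = 18 − 6 − 12 = 0; ∂_2 has invariant factor(s) [2] giving torsion. So H_1 = Z/2.
rank ∂_2 = 12, rank ∂_3 = 0 ⇒ b_2 = 12 − 12 − 0 = 0. So H_2 = 0.

H_0 = Z,  H_1 = Z/2,  H_2 = 0.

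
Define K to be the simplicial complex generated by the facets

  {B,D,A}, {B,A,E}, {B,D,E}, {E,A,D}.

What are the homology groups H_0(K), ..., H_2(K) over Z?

Fix the vertex order A < B < D < E and write every simplex with vertices in increasing order. Then dim K = 2 and the simplices of K are:

  0-simplices (4): A, B, D, E
  1-simplices (6): AB, AD, AE, BD, BE, DE
  2-simplices (4): ABD, ABE, ADE, BDE

Hence C_0 ≅ Z^4, C_1 ≅ Z^6, C_2 ≅ Z^4.

The boundary map ∂_1: C_1 → C_0 sends each edge [p,q] (with p < q) to q − p. For instance
  ∂AB = B − A.
This gives a 4×6 integer matrix of rank 3; reducing to Smith normal form yields diagonal entries (1,1,1).

Boundary ∂_2: C_2 → C_1 sends each 2-simplex [p,q,r] to [q,r] − [p,r] + [p,q]. For instance
  ∂ABE = BE − AE + AB,
  ∂ABD = BD − AD + AB.
The 6×4 boundary matrix has rank 3 and Smith normal form diag(1,1,1).

Reading off H_k = ker ∂_k / im ∂_{k+1}:

  H_0: rank C_0 − rank ∂_1 = 4 − 3 = 1, and the invariant factors of ∂_1 are all 1, so H_0 = Z.
  H_1: rank ker ∂_1 − rank ∂_2 = (6 − 3) − 3 = 0, and the invariant factors of ∂_2 are all 1, so H_1 = 0.
  H_2: rank ker ∂_2 − rank ∂_3 = (4 − 3) − 0 = 1, and there is no ∂_3, so H_2 = Z.

(K is a triangulation of the 2-sphere S^2.)

H_0 ≅ Z,  H_1 = 0,  H_2 ≅ Z.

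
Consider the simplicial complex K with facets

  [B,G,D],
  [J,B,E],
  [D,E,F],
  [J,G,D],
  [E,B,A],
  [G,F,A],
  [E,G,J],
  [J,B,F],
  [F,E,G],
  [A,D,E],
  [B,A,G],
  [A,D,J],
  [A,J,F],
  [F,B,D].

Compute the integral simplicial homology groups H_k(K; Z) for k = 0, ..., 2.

H_0 ≅ Z,  H_1 ≅ Z^2,  H_2 ≅ Z.

We work with the vertex ordering A < B < D < E < F < G < J. The simplices of K, each written with vertices in increasing order, are:

  0-simplices (7): A, B, D, E, F, G, J
  1-simplices (21): AB, AD, AE, AF, AG, AJ, BD, BE, BF, BG, BJ, DE, DF, DG, DJ, EF, EG, EJ, FG, FJ, GJ
  2-simplices (14): ABE, ABG, ADE, ADJ, AFG, AFJ, BDF, BDG, BEJ, BFJ, DEF, DGJ, EFG, EGJ

giving chain groups C_0 ≅ Z^7, C_1 ≅ Z^21, C_2 ≅ Z^14.

Boundary ∂_1: C_1 → C_0 maps an edge to its endpoints' difference, ∂[p,q] = q − p. For instance
  ∂EG = G − E.
The resulting 7×21 matrix has rank 6, and its Smith normal form has invariant factors (1,1,1,1,1,1).

Boundary ∂_2: C_2 → C_1 acts by ∂[p,q,r] = [q,r] − [p,r] + [p,q]. For instance
  ∂EFG = FG − EG + EF,
  ∂DGJ = GJ − DJ + DG.
The resulting 21×14 matrix has rank 13, and its Smith normal form has invariant factors (1,1,1,1,1,1,1,1,1,1,1,1,1).

From H_k ≅ ker(∂_k) / im(∂_{k+1}) we obtain:

  H_0: rank C_0 − rank ∂_1 = 7 − 6 = 1, and the invariant factors of ∂_1 are all 1, so H_0 = Z.
  H_1: rank ker ∂_1 − rank ∂_2 = (21 − 6) − 13 = 2, and the invariant factors of ∂_2 are all 1, so H_1 = Z^2.
  H_2: rank ker ∂_2 − rank ∂_3 = (14 − 13) − 0 = 1, and there is no ∂_3, so H_2 = Z.

As a check, the Euler characteristic is 7 − 21 + 14 = 0, which agrees with 1 − 2 + 1 = 0.
(K is a triangulation of the torus T^2.)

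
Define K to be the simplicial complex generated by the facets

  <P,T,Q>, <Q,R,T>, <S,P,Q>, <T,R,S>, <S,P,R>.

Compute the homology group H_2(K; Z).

H_2 ≅ 0.

Order the vertices as P < Q < R < S < T. Listing each simplex with vertices in this order, K has dimension 2 with simplices:

  0-simplices (5): P, Q, R, S, T
  1-simplices (10): PQ, PR, PS, PT, QR, QS, QT, RS, RT, ST
  2-simplices (5): PQS, PQT, PRS, QRT, RST

Hence C_0 ≅ Z^5, C_1 ≅ Z^10, C_2 ≅ Z^5.

Boundary ∂_1: C_1 → C_0 maps an edge to its endpoints' difference, ∂[p,q] = q − p.
The resulting 5×10 matrix has rank 4, and its Smith normal form has invariant factors (1,1,1,1).

The boundary map ∂_2: C_2 → C_1 maps a triangle to the signed sum of its edges. For instance
  ∂PQT = QT − PT + PQ,
  ∂PQS = QS − PS + PQ.
The 10×5 boundary matrix has rank 5 and Smith normal form diag(1,1,1,1,1).

Computing H_k = (kernel of ∂_k) / (image of ∂_{k+1}):

  H_2: rank ker ∂_2 − rank ∂_3 = (5 − 5) − 0 = 0, and there is no ∂_3, so H_2 ≅ 0.

(K is a triangulation of the Möbius band.)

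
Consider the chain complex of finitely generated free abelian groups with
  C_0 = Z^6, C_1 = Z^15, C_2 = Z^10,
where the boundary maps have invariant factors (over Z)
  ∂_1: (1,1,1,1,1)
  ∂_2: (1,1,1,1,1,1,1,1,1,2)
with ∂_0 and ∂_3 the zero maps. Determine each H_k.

H_0: b_0 = 6 − 0 − 5 = 1; torsion from ∂_1 factors > 1: none. So H_0 = Z.
H_1: b_1 = 15 − 5 − 10 = 0; torsion from ∂_2 factors > 1: [2]. So H_1 = Z/2Z.
H_2: b_2 = 10 − 10 − 0 = 0; torsion from ∂_3 factors > 1: none. So H_2 = 0.

H_0 = Z,  H_1 = Z/2Z,  H_2 = 0.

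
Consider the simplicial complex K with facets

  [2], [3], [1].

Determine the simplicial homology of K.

H_0 = Z^3.

Fix the vertex order 1 < 2 < 3 and write every simplex with vertices in increasing order. Then dim K = 0 and the simplices of K are:

  0-simplices (3): [1], [2], [3]

giving chain groups C_0 ≅ Z^3.

Reading off H_k = ker ∂_k / im ∂_{k+1}:

  H_0: rank C_0 − rank ∂_1 = 3 − 0 = 3, and there is no ∂_1, so H_0 ≅ Z^3.

(K is a triangulation of a set of 3 points.)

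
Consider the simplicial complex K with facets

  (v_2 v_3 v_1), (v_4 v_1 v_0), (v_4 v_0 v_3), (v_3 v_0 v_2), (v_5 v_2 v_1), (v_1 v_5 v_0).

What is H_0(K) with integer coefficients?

Order the vertices as v_0 < v_1 < v_2 < v_3 < v_4 < v_5. Listing each simplex with vertices in this order, K has dimension 2 with simplices:

  0-simplices (6): [v_0], [v_1], [v_2], [v_3], [v_4], [v_5]
  1-simplices (12): [v_0,v_1], [v_0,v_2], [v_0,v_3], [v_0,v_4], [v_0,v_5], [v_1,v_2], [v_1,v_3], [v_1,v_4], [v_1,v_5], [v_2,v_3], [v_2,v_5], [v_3,v_4]
  2-simplices (6): [v_0,v_1,v_4], [v_0,v_1,v_5], [v_0,v_2,v_3], [v_0,v_3,v_4], [v_1,v_2,v_3], [v_1,v_2,v_5]

giving chain groups C_0 ≅ Z^6, C_1 ≅ Z^12, C_2 ≅ Z^6.

Boundary ∂_1: C_1 → C_0 maps an edge to its endpoints' difference, ∂[p,q] = q − p. For instance
  ∂[v_0,v_1] = [v_1] − [v_0].
As a 6×12 matrix over Z this has rank 5, with invariant factors (1,1,1,1,1).

∂_2: C_2 → C_1 acts by ∂[p,q,r] = [q,r] − [p,r] + [p,q]. For instance
  ∂[v_0,v_1,v_5] = [v_1,v_5] − [v_0,v_5] + [v_0,v_1],
  ∂[v_0,v_1,v_4] = [v_1,v_4] − [v_0,v_4] + [v_0,v_1].
This gives a 12×6 integer matrix of rank 6; reducing to Smith normal form yields diagonal entries (1,1,1,1,1,1).

Computing H_k = (kernel of ∂_k) / (image of ∂_{k+1}):

  H_0: rank C_0 − rank ∂_1 = 6 − 5 = 1, and the invariant factors of ∂_1 are all 1, so H_0 ≅ Z.

(K is a triangulation of the cylinder S^1 x I.)

H_0 = Z.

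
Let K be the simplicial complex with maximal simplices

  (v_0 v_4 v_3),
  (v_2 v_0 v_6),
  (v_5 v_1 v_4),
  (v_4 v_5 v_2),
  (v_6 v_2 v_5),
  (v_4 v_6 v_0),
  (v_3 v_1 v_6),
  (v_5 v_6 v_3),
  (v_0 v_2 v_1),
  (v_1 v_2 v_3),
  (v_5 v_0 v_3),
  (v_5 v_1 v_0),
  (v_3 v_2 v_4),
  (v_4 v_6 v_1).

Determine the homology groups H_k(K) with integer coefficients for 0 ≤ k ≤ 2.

Fix the vertex order v_0 < v_1 < v_2 < v_3 < v_4 < v_5 < v_6 and write every simplex with vertices in increasing order. Then dim K = 2 and the simplices of K are:

  0-simplices (7): [v_0], [v_1], [v_2], [v_3], [v_4], [v_5], [v_6]
  1-simplices (21): (21 of them)
  2-simplices (14): (14 of them)

Hence C_0 ≅ Z^7, C_1 ≅ Z^21, C_2 ≅ Z^14.

∂_1: C_1 → C_0 maps an edge to its endpoints' difference, ∂[p,q] = q − p. For instance
  ∂[v_3,v_5] = [v_5] − [v_3].
The resulting 7×21 matrix has rank 6, and its Smith normal form has invariant factors (1,1,1,1,1,1).

Boundary ∂_2: C_2 → C_1 acts by ∂[p,q,r] = [q,r] − [p,r] + [p,q]. For instance
  ∂[v_0,v_2,v_6] = [v_2,v_6] − [v_0,v_6] + [v_0,v_2],
  ∂[v_0,v_1,v_5] = [v_1,v_5] − [v_0,v_5] + [v_0,v_1].
The resulting 21×14 matrix has rank 13, and its Smith normal form has invariant factors (1,1,1,1,1,1,1,1,1,1,1,1,1).

From H_k ≅ ker(∂_k) / im(∂_{k+1}) we obtain:

  H_0: rank C_0 − rank ∂_1 = 7 − 6 = 1, and the invariant factors of ∂_1 are all 1, so H_0 = Z.
  H_1: rank ker ∂_1 − rank ∂_2 = (21 − 6) − 13 = 2, and the invariant factors of ∂_2 are all 1, so H_1 = Z^2.
  H_2: rank ker ∂_2 − rank ∂_3 = (14 − 13) − 0 = 1, and there is no ∂_3, so H_2 = Z.

H_0 = Z,  H_1 = Z^2,  H_2 = Z.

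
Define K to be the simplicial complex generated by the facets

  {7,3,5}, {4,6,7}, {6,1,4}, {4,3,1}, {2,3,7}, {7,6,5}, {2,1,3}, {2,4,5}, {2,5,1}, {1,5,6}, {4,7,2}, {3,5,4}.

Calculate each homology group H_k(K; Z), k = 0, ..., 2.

Fix the vertex order 1 < 2 < 3 < 4 < 5 < 6 < 7 and write every simplex with vertices in increasing order. Then dim K = 2 and the simplices of K are:

  0-simplices (7): [1], [2], [3], [4], [5], [6], [7]
  1-simplices (18): [1,2], [1,3], [1,4], [1,5], [1,6], [2,3], [2,4], [2,5], [2,7], [3,4], [3,5], [3,7], [4,5], [4,6], [4,7], [5,6], [5,7], [6,7]
  2-simplices (12): [1,2,3], [1,2,5], [1,3,4], [1,4,6], [1,5,6], [2,3,7], [2,4,5], [2,4,7], [3,4,5], [3,5,7], [4,6,7], [5,6,7]

Hence C_0 ≅ Z^7, C_1 ≅ Z^18, C_2 ≅ Z^12.

∂_1: C_1 → C_0 is given by ∂[p,q] = [q] − [p].
The 7×18 boundary matrix has rank 6 and Smith normal form diag(1,1,1,1,1,1).

The boundary map ∂_2: C_2 → C_1 maps a triangle to the signed sum of its edges. For instance
  ∂[5,6,7] = [6,7] − [5,7] + [5,6],
  ∂[1,2,3] = [2,3] − [1,3] + [1,2].
The 18×12 boundary matrix has rank 12 and Smith normal form diag(1,1,1,1,1,1,1,1,1,1,1,2).

From H_k ≅ ker(∂_k) / im(∂_{k+1}) we obtain:

  H_0: rank C_0 − rank ∂_1 = 7 − 6 = 1, and the invariant factors of ∂_1 are all 1, so H_0 = Z.
  H_1: rank ker ∂_1 − rank ∂_2 = (18 − 6) − 12 = 0, and ∂_2 has invariant factor 2 > 1, so H_1 = Z_2.
  H_2: rank ker ∂_2 − rank ∂_3 = (12 − 12) − 0 = 0, and there is no ∂_3, so H_2 = 0.

(K is a triangulation of the real projective plane RP^2.)

H_0 ≅ Z,  H_1 ≅ Z_2,  H_2 = 0.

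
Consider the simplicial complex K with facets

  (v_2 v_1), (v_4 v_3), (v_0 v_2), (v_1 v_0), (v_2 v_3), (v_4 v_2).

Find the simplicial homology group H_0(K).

Fix the vertex order v_0 < v_1 < v_2 < v_3 < v_4 and write every simplex with vertices in increasing order. Then dim K = 1 and the simplices of K are:

  0-simplices (5): [v_0], [v_1], [v_2], [v_3], [v_4]
  1-simplices (6): [v_0,v_1], [v_0,v_2], [v_1,v_2], [v_2,v_3], [v_2,v_4], [v_3,v_4]

Hence C_0 ≅ Z^5, C_1 ≅ Z^6.

∂_1: C_1 → C_0 is given by ∂[p,q] = [q] − [p].
The 5×6 boundary matrix has rank 4 and Smith normal form diag(1,1,1,1).

Reading off H_k = ker ∂_k / im ∂_{k+1}:

  H_0: rank C_0 − rank ∂_1 = 5 − 4 = 1, and the invariant factors of ∂_1 are all 1, so H_0 = Z.

H_0 ≅ Z.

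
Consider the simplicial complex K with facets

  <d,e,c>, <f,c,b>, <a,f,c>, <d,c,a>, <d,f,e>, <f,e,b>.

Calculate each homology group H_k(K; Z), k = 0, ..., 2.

Order the vertices as a < b < c < d < e < f. Listing each simplex with vertices in this order, K has dimension 2 with simplices:

  0-simplices (6): a, b, c, d, e, f
  1-simplices (12): ac, ad, af, bc, be, bf, cd, ce, cf, de, df, ef
  2-simplices (6): acd, acf, bcf, bef, cde, def

so the chain groups are C_0 ≅ Z^6, C_1 ≅ Z^12, C_2 ≅ Z^6.

The boundary map ∂_1: C_1 → C_0 is given by ∂[p,q] = [q] − [p].
This gives a 6×12 integer matrix of rank 5; reducing to Smith normal form yields diagonal entries (1,1,1,1,1).

The boundary map ∂_2: C_2 → C_1 sends each 2-simplex [p,q,r] to [q,r] − [p,r] + [p,q]. For instance
  ∂bcf = cf − bf + bc,
  ∂bef = ef − bf + be.
As a 12×6 matrix over Z this has rank 6, with invariant factors (1,1,1,1,1,1).

From H_k ≅ ker(∂_k) / im(∂_{k+1}) we obtain:

  H_0: rank C_0 − rank ∂_1 = 6 − 5 = 1, and the invariant factors of ∂_1 are all 1, so H_0 ≅ Z.
  H_1: rank ker ∂_1 − rank ∂_2 = (12 − 5) − 6 = 1, and the invariant factors of ∂_2 are all 1, so H_1 ≅ Z.
  H_2: rank ker ∂_2 − rank ∂_3 = (6 − 6) − 0 = 0, and there is no ∂_3, so H_2 ≅ 0.

H_0 ≅ Z,  H_1 ≅ Z,  H_2 = 0.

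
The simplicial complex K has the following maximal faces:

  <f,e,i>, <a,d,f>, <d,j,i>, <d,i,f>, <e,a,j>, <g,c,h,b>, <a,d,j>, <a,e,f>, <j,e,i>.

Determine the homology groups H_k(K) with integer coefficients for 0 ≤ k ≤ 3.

H_0 = Z^2,  H_1 = 0,  H_2 = Z,  H_3 = 0.

Fix the vertex order a < b < c < d < e < f < g < h < i < j and write every simplex with vertices in increasing order. Then dim K = 3 and the simplices of K are:

  0-simplices (10): a, b, c, d, e, f, g, h, i, j
  1-simplices (18): ad, ae, af, aj, bc, bg, bh, cg, ch, df, di, dj, ef, ei, ej, fi, gh, ij
  2-simplices (12): adf, adj, aef, aej, bcg, bch, bgh, cgh, dfi, dij, efi, eij
  3-simplices (1): bcgh

so the chain groups are C_0 ≅ Z^10, C_1 ≅ Z^18, C_2 ≅ Z^12, C_3 ≅ Z^1.

∂_1: C_1 → C_0 is given by ∂[p,q] = [q] − [p]. For instance
  ∂aj = j − a.
As a 10×18 matrix over Z this has rank 8, with invariant factors (1,1,1,1,1,1,1,1).

The boundary map ∂_2: C_2 → C_1 maps a triangle to the signed sum of its edges. For instance
  ∂bcg = cg − bg + bc,
  ∂dij = ij − dj + di.
This gives a 18×12 integer matrix of rank 10; reducing to Smith normal form yields diagonal entries (1,1,1,1,1,1,1,1,1,1).

The boundary map ∂_3: C_3 → C_2 sends each 3-simplex σ to the alternating sum Σ_i (−1)^i (σ with its i-th vertex removed). For instance
  ∂bcgh = cgh − bgh + bch − bcg.
The resulting 12×1 matrix has rank 1, and its Smith normal form has invariant factors (1).

From H_k ≅ ker(∂_k) / im(∂_{k+1}) we obtain:

  H_0: rank C_0 − rank ∂_1 = 10 − 8 = 2, and the invariant factors of ∂_1 are all 1, so H_0 = Z^2.
  H_1: rank ker ∂_1 − rank ∂_2 = (18 − 8) − 10 = 0, and the invariant factors of ∂_2 are all 1, so H_1 = 0.
  H_2: rank ker ∂_2 − rank ∂_3 = (12 − 10) − 1 = 1, and the invariant factors of ∂_3 are all 1, so H_2 = Z.
  H_3: rank ker ∂_3 − rank ∂_4 = (1 − 1) − 0 = 0, and there is no ∂_4, so H_3 = 0.

As a check, the Euler characteristic is 10 − 18 + 12 − 1 = 3, which agrees with 2 − 0 + 1 − 0 = 3.
(K is a triangulation of the disjoint union of the 2-sphere S^2 and the 3-simplex.)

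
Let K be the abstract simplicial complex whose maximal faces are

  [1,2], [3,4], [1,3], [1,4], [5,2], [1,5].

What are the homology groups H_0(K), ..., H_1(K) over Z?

H_0 = Z,  H_1 = Z^2.

Fix the vertex order 1 < 2 < 3 < 4 < 5 and write every simplex with vertices in increasing order. Then dim K = 1 and the simplices of K are:

  0-simplices (5): [1], [2], [3], [4], [5]
  1-simplices (6): [1,2], [1,3], [1,4], [1,5], [2,5], [3,4]

so the chain groups are C_0 ≅ Z^5, C_1 ≅ Z^6.

∂_1: C_1 → C_0 sends each edge [p,q] (with p < q) to q − p. For instance
  ∂[3,4] = [4] − [3].
The 5×6 boundary matrix has rank 4 and Smith normal form diag(1,1,1,1).

Reading off H_k = ker ∂_k / im ∂_{k+1}:

  H_0: rank C_0 − rank ∂_1 = 5 − 4 = 1, and the invariant factors of ∂_1 are all 1, so H_0 ≅ Z.
  H_1: rank ker ∂_1 − rank ∂_2 = (6 − 4) − 0 = 2, and there is no ∂_2, so H_1 ≅ Z^2.

As a check, the Euler characteristic is 5 − 6 = -1, which agrees with 1 − 2 = -1.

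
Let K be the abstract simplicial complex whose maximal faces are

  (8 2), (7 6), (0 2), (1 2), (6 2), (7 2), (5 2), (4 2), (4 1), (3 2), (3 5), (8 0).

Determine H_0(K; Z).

H_0 = Z.

Take the total order 0 < 1 < 2 < 3 < 4 < 5 < 6 < 7 < 8 on the vertex set. Then K (dimension 1) consists of the simplices:

  0-simplices (9): [0], [1], [2], [3], [4], [5], [6], [7], [8]
  1-simplices (12): [0,2], [0,8], [1,2], [1,4], [2,3], [2,4], [2,5], [2,6], [2,7], [2,8], [3,5], [6,7]

so the chain groups are C_0 ≅ Z^9, C_1 ≅ Z^12.

∂_1: C_1 → C_0 maps an edge to its endpoints' difference, ∂[p,q] = q − p. For instance
  ∂[2,6] = [6] − [2].
The resulting 9×12 matrix has rank 8, and its Smith normal form has invariant factors (1,1,1,1,1,1,1,1).

Computing H_k = (kernel of ∂_k) / (image of ∂_{k+1}):

  H_0: rank C_0 − rank ∂_1 = 9 − 8 = 1, and the invariant factors of ∂_1 are all 1, so H_0 ≅ Z.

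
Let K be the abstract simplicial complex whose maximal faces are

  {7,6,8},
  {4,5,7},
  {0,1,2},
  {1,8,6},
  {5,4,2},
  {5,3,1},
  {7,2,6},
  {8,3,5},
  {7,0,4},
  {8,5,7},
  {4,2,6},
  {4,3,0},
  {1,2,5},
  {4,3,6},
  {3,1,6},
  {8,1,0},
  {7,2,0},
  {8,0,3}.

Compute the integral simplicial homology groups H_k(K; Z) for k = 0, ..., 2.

K has 9 vertices, 27 edges, 18 triangles.
rank ∂_0 = 0, rank ∂_1 = 8 ⇒ b_0 = 9 − 0 − 8 = 1; all invariant factors of ∂_1 are 1 so no torsion. So H_0 = Z.
rank ∂_1 = 8, rank ∂_2 = 18 ⇒ b_1 = 27 − 8 − 18 = 1; ∂_2 has invariant factor(s) [2] giving torsion. So H_1 = Z ⊕ Z/2.
rank ∂_2 = 18, rank ∂_3 = 0 ⇒ b_2 = 18 − 18 − 0 = 0. So H_2 = 0.

H_0 = Z,  H_1 = Z ⊕ Z/2,  H_2 = 0.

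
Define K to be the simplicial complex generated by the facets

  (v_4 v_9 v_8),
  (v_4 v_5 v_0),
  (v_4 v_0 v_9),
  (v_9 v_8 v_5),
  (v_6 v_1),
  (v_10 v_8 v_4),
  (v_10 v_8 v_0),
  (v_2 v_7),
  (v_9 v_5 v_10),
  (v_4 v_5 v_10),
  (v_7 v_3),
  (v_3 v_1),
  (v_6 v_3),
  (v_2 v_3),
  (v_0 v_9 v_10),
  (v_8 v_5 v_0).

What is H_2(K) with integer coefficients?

H_2 = 0.

Take the total order v_0 < v_1 < v_2 < v_3 < v_4 < v_5 < v_6 < v_7 < v_8 < v_9 < v_10 on the vertex set. Then K (dimension 2) consists of the simplices:

  0-simplices (11): [v_0], [v_1], [v_2], [v_3], [v_4], [v_5], [v_6], [v_7], [v_8], [v_9], [v_10]
  1-simplices (21): (21 of them)
  2-simplices (10): [v_0,v_4,v_5], [v_0,v_4,v_9], [v_0,v_5,v_8], [v_0,v_8,v_10], [v_0,v_9,v_10], [v_4,v_5,v_10], [v_4,v_8,v_9], [v_4,v_8,v_10], [v_5,v_8,v_9], [v_5,v_9,v_10]

giving chain groups C_0 ≅ Z^11, C_1 ≅ Z^21, C_2 ≅ Z^10.

∂_1: C_1 → C_0 maps an edge to its endpoints' difference, ∂[p,q] = q − p. For instance
  ∂[v_0,v_9] = [v_9] − [v_0].
This gives a 11×21 integer matrix of rank 9; reducing to Smith normal form yields diagonal entries (1,1,1,1,1,1,1,1,1).

The boundary map ∂_2: C_2 → C_1 sends each 2-simplex [p,q,r] to [q,r] − [p,r] + [p,q]. For instance
  ∂[v_5,v_8,v_9] = [v_8,v_9] − [v_5,v_9] + [v_5,v_8],
  ∂[v_5,v_9,v_10] = [v_9,v_10] − [v_5,v_10] + [v_5,v_9].
The 21×10 boundary matrix has rank 10 and Smith normal form diag(1,1,1,1,1,1,1,1,1,2).

From H_k ≅ ker(∂_k) / im(∂_{k+1}) we obtain:

  H_2: rank ker ∂_2 − rank ∂_3 = (10 − 10) − 0 = 0, and there is no ∂_3, so H_2 ≅ 0.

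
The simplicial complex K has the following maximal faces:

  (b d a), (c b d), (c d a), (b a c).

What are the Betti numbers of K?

We work with the vertex ordering a < b < c < d. The simplices of K, each written with vertices in increasing order, are:

  0-simplices (4): a, b, c, d
  1-simplices (6): ab, ac, ad, bc, bd, cd
  2-simplices (4): abc, abd, acd, bcd

Hence C_0 ≅ Z^4, C_1 ≅ Z^6, C_2 ≅ Z^4.

∂_1: C_1 → C_0 is given by ∂[p,q] = [q] − [p].
The 4×6 boundary matrix has rank 3 and Smith normal form diag(1,1,1).

The boundary map ∂_2: C_2 → C_1 maps a triangle to the signed sum of its edges. For instance
  ∂abc = bc − ac + ab,
  ∂acd = cd − ad + ac.
As a 6×4 matrix over Z this has rank 3, with invariant factors (1,1,1).

Reading off H_k = ker ∂_k / im ∂_{k+1}:

  H_0: rank C_0 − rank ∂_1 = 4 − 3 = 1, and the invariant factors of ∂_1 are all 1, so H_0 ≅ Z.
  H_1: rank ker ∂_1 − rank ∂_2 = (6 − 3) − 3 = 0, and the invariant factors of ∂_2 are all 1, so H_1 ≅ 0.
  H_2: rank ker ∂_2 − rank ∂_3 = (4 − 3) − 0 = 1, and there is no ∂_3, so H_2 ≅ Z.

As a check, the Euler characteristic is 4 − 6 + 4 = 2, which agrees with 1 − 0 + 1 = 2.

Hence the Betti numbers are b_0 = 1, b_1 = 0, b_2 = 1.

b_0 = 1, b_1 = 0, b_2 = 1.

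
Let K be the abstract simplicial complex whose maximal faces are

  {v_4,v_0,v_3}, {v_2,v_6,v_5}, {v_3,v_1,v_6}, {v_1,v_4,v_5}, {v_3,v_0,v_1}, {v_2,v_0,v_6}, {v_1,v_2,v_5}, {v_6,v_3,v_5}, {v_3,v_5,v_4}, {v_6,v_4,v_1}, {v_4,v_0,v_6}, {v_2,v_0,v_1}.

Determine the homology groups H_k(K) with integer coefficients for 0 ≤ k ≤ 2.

H_0 = Z,  H_1 = Z/2,  H_2 = 0.

Fix the vertex order v_0 < v_1 < v_2 < v_3 < v_4 < v_5 < v_6 and write every simplex with vertices in increasing order. Then dim K = 2 and the simplices of K are:

  0-simplices (7): [v_0], [v_1], [v_2], [v_3], [v_4], [v_5], [v_6]
  1-simplices (18): (18 of them)
  2-simplices (12): (12 of them)

giving chain groups C_0 ≅ Z^7, C_1 ≅ Z^18, C_2 ≅ Z^12.

The boundary map ∂_1: C_1 → C_0 maps an edge to its endpoints' difference, ∂[p,q] = q − p. For instance
  ∂[v_1,v_5] = [v_5] − [v_1].
The resulting 7×18 matrix has rank 6, and its Smith normal form has invariant factors (1,1,1,1,1,1).

∂_2: C_2 → C_1 sends each 2-simplex [p,q,r] to [q,r] − [p,r] + [p,q]. For instance
  ∂[v_2,v_5,v_6] = [v_5,v_6] − [v_2,v_6] + [v_2,v_5],
  ∂[v_3,v_4,v_5] = [v_4,v_5] − [v_3,v_5] + [v_3,v_4].
The resulting 18×12 matrix has rank 12, and its Smith normal form has invariant factors (1,1,1,1,1,1,1,1,1,1,1,2).

Reading off H_k = ker ∂_k / im ∂_{k+1}:

  H_0: rank C_0 − rank ∂_1 = 7 − 6 = 1, and the invariant factors of ∂_1 are all 1, so H_0 = Z.
  H_1: rank ker ∂_1 − rank ∂_2 = (18 − 6) − 12 = 0, and ∂_2 has invariant factor 2 > 1, so H_1 = Z/2.
  H_2: rank ker ∂_2 − rank ∂_3 = (12 − 12) − 0 = 0, and there is no ∂_3, so H_2 = 0.

As a check, the Euler characteristic is 7 − 18 + 12 = 1, which agrees with 1 − 0 + 0 = 1.
(K is a triangulation of the real projective plane RP^2.)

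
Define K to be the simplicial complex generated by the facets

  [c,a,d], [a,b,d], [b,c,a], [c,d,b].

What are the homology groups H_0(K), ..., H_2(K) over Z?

Order the vertices as a < b < c < d. Listing each simplex with vertices in this order, K has dimension 2 with simplices:

  0-simplices (4): a, b, c, d
  1-simplices (6): ab, ac, ad, bc, bd, cd
  2-simplices (4): abc, abd, acd, bcd

so the chain groups are C_0 ≅ Z^4, C_1 ≅ Z^6, C_2 ≅ Z^4.

Boundary ∂_1: C_1 → C_0 maps an edge to its endpoints' difference, ∂[p,q] = q − p. For instance
  ∂ab = b − a.
This gives a 4×6 integer matrix of rank 3; reducing to Smith normal form yields diagonal entries (1,1,1).

∂_2: C_2 → C_1 maps a triangle to the signed sum of its edges. For instance
  ∂bcd = cd − bd + bc,
  ∂abc = bc − ac + ab.
As a 6×4 matrix over Z this has rank 3, with invariant factors (1,1,1).

Now H_k = ker ∂_k / im ∂_{k+1}, so:

  H_0: rank C_0 − rank ∂_1 = 4 − 3 = 1, and the invariant factors of ∂_1 are all 1, so H_0 = Z.
  H_1: rank ker ∂_1 − rank ∂_2 = (6 − 3) − 3 = 0, and the invariant factors of ∂_2 are all 1, so H_1 = 0.
  H_2: rank ker ∂_2 − rank ∂_3 = (4 − 3) − 0 = 1, and there is no ∂_3, so H_2 = Z.

H_0 = Z,  H_1 = 0,  H_2 = Z.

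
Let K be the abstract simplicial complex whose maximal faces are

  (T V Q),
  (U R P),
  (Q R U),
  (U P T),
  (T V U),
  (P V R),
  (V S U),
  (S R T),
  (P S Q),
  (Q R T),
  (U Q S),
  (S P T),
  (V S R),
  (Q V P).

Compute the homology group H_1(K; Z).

H_1 ≅ Z^2.

Order the vertices as P < Q < R < S < T < U < V. Listing each simplex with vertices in this order, K has dimension 2 with simplices:

  0-simplices (7): P, Q, R, S, T, U, V
  1-simplices (21): PQ, PR, PS, PT, PU, PV, QR, QS, QT, QU, QV, RS, RT, RU, RV, ST, SU, SV, TU, TV, UV
  2-simplices (14): PQS, PQV, PRU, PRV, PST, PTU, QRT, QRU, QSU, QTV, RST, RSV, SUV, TUV

Hence C_0 ≅ Z^7, C_1 ≅ Z^21, C_2 ≅ Z^14.

The boundary map ∂_1: C_1 → C_0 maps an edge to its endpoints' difference, ∂[p,q] = q − p.
The resulting 7×21 matrix has rank 6, and its Smith normal form has invariant factors (1,1,1,1,1,1).

The boundary map ∂_2: C_2 → C_1 acts by ∂[p,q,r] = [q,r] − [p,r] + [p,q]. For instance
  ∂QTV = TV − QV + QT,
  ∂SUV = UV − SV + SU.
The resulting 21×14 matrix has rank 13, and its Smith normal form has invariant factors (1,1,1,1,1,1,1,1,1,1,1,1,1).

Computing H_k = (kernel of ∂_k) / (image of ∂_{k+1}):

  H_1: rank ker ∂_1 − rank ∂_2 = (21 − 6) − 13 = 2, and the invariant factors of ∂_2 are all 1, so H_1 ≅ Z^2.

(K is a triangulation of the torus T^2.)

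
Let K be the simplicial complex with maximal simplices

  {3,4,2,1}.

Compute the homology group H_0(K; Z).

Take the total order 1 < 2 < 3 < 4 on the vertex set. Then K (dimension 3) consists of the simplices:

  0-simplices (4): [1], [2], [3], [4]
  1-simplices (6): [1,2], [1,3], [1,4], [2,3], [2,4], [3,4]
  2-simplices (4): [1,2,3], [1,2,4], [1,3,4], [2,3,4]
  3-simplices (1): [1,2,3,4]

giving chain groups C_0 ≅ Z^4, C_1 ≅ Z^6, C_2 ≅ Z^4, C_3 ≅ Z^1.

∂_1: C_1 → C_0 maps an edge to its endpoints' difference, ∂[p,q] = q − p. For instance
  ∂[2,4] = [4] − [2].
The resulting 4×6 matrix has rank 3, and its Smith normal form has invariant factors (1,1,1).

The boundary map ∂_2: C_2 → C_1 sends each 2-simplex [p,q,r] to [q,r] − [p,r] + [p,q]. For instance
  ∂[1,2,4] = [2,4] − [1,4] + [1,2],
  ∂[1,3,4] = [3,4] − [1,4] + [1,3].
The resulting 6×4 matrix has rank 3, and its Smith normal form has invariant factors (1,1,1).

The boundary map ∂_3: C_3 → C_2 sends each 3-simplex σ to the alternating sum Σ_i (−1)^i (σ with its i-th vertex removed). For instance
  ∂[1,2,3,4] = [2,3,4] − [1,3,4] + [1,2,4] − [1,2,3].
The 4×1 boundary matrix has rank 1 and Smith normal form diag(1).

From H_k ≅ ker(∂_k) / im(∂_{k+1}) we obtain:

  H_0: rank C_0 − rank ∂_1 = 4 − 3 = 1, and the invariant factors of ∂_1 are all 1, so H_0 = Z.

H_0 = Z.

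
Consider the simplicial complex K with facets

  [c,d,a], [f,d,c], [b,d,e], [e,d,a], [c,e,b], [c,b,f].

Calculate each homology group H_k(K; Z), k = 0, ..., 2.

H_0 = Z,  H_1 = Z,  H_2 = 0.

Take the total order a < b < c < d < e < f on the vertex set. Then K (dimension 2) consists of the simplices:

  0-simplices (6): a, b, c, d, e, f
  1-simplices (12): ac, ad, ae, bc, bd, be, bf, cd, ce, cf, de, df
  2-simplices (6): acd, ade, bce, bcf, bde, cdf

giving chain groups C_0 ≅ Z^6, C_1 ≅ Z^12, C_2 ≅ Z^6.

∂_1: C_1 → C_0 maps an edge to its endpoints' difference, ∂[p,q] = q − p. For instance
  ∂be = e − b.
The resulting 6×12 matrix has rank 5, and its Smith normal form has invariant factors (1,1,1,1,1).

Boundary ∂_2: C_2 → C_1 maps a triangle to the signed sum of its edges. For instance
  ∂acd = cd − ad + ac,
  ∂ade = de − ae + ad.
The resulting 12×6 matrix has rank 6, and its Smith normal form has invariant factors (1,1,1,1,1,1).

From H_k ≅ ker(∂_k) / im(∂_{k+1}) we obtain:

  H_0: rank C_0 − rank ∂_1 = 6 − 5 = 1, and the invariant factors of ∂_1 are all 1, so H_0 ≅ Z.
  H_1: rank ker ∂_1 − rank ∂_2 = (12 − 5) − 6 = 1, and the invariant factors of ∂_2 are all 1, so H_1 ≅ Z.
  H_2: rank ker ∂_2 − rank ∂_3 = (6 − 6) − 0 = 0, and there is no ∂_3, so H_2 ≅ 0.

As a check, the Euler characteristic is 6 − 12 + 6 = 0, which agrees with 1 − 1 + 0 = 0.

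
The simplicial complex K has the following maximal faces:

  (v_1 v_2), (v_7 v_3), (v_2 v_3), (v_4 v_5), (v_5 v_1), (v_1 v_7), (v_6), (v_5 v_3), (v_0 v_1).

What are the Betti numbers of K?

b_0 = 2, b_1 = 2.

K has 8 vertices, 8 edges.
rank ∂_0 = 0, rank ∂_1 = 6 ⇒ b_0 = 8 − 0 − 6 = 2; all invariant factors of ∂_1 are 1 so no torsion. So H_0 = Z^2.
rank ∂_1 = 6, rank ∂_2 = 0 ⇒ b_1 = 8 − 6 − 0 = 2. So H_1 = Z^2.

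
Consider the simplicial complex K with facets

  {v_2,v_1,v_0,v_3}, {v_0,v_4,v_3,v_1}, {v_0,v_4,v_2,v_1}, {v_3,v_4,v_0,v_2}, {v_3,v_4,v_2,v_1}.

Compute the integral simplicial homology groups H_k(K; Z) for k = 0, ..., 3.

H_0 ≅ Z,  H_1 = 0,  H_2 = 0,  H_3 ≅ Z.

We work with the vertex ordering v_0 < v_1 < v_2 < v_3 < v_4. The simplices of K, each written with vertices in increasing order, are:

  0-simplices (5): [v_0], [v_1], [v_2], [v_3], [v_4]
  1-simplices (10): [v_0,v_1], [v_0,v_2], [v_0,v_3], [v_0,v_4], [v_1,v_2], [v_1,v_3], [v_1,v_4], [v_2,v_3], [v_2,v_4], [v_3,v_4]
  2-simplices (10): [v_0,v_1,v_2], [v_0,v_1,v_3], [v_0,v_1,v_4], [v_0,v_2,v_3], [v_0,v_2,v_4], [v_0,v_3,v_4], [v_1,v_2,v_3], [v_1,v_2,v_4], [v_1,v_3,v_4], [v_2,v_3,v_4]
  3-simplices (5): [v_0,v_1,v_2,v_3], [v_0,v_1,v_2,v_4], [v_0,v_1,v_3,v_4], [v_0,v_2,v_3,v_4], [v_1,v_2,v_3,v_4]

giving chain groups C_0 ≅ Z^5, C_1 ≅ Z^10, C_2 ≅ Z^10, C_3 ≅ Z^5.

The boundary map ∂_1: C_1 → C_0 maps an edge to its endpoints' difference, ∂[p,q] = q − p.
The 5×10 boundary matrix has rank 4 and Smith normal form diag(1,1,1,1).

∂_2: C_2 → C_1 acts by ∂[p,q,r] = [q,r] − [p,r] + [p,q]. For instance
  ∂[v_1,v_2,v_4] = [v_2,v_4] − [v_1,v_4] + [v_1,v_2],
  ∂[v_0,v_1,v_3] = [v_1,v_3] − [v_0,v_3] + [v_0,v_1].
The 10×10 boundary matrix has rank 6 and Smith normal form diag(1,1,1,1,1,1).

Boundary ∂_3: C_3 → C_2 sends each 3-simplex σ to the alternating sum Σ_i (−1)^i (σ with its i-th vertex removed). For instance
  ∂[v_0,v_2,v_3,v_4] = [v_2,v_3,v_4] − [v_0,v_3,v_4] + [v_0,v_2,v_4] − [v_0,v_2,v_3],
  ∂[v_0,v_1,v_2,v_4] = [v_1,v_2,v_4] − [v_0,v_2,v_4] + [v_0,v_1,v_4] − [v_0,v_1,v_2].
This gives a 10×5 integer matrix of rank 4; reducing to Smith normal form yields diagonal entries (1,1,1,1).

Reading off H_k = ker ∂_k / im ∂_{k+1}:

  H_0: rank C_0 − rank ∂_1 = 5 − 4 = 1, and the invariant factors of ∂_1 are all 1, so H_0 = Z.
  H_1: rank ker ∂_1 − rank ∂_2 = (10 − 4) − 6 = 0, and the invariant factors of ∂_2 are all 1, so H_1 = 0.
  H_2: rank ker ∂_2 − rank ∂_3 = (10 − 6) − 4 = 0, and the invariant factors of ∂_3 are all 1, so H_2 = 0.
  H_3: rank ker ∂_3 − rank ∂_4 = (5 − 4) − 0 = 1, and there is no ∂_4, so H_3 = Z.

(K is a triangulation of the 3-sphere S^3.)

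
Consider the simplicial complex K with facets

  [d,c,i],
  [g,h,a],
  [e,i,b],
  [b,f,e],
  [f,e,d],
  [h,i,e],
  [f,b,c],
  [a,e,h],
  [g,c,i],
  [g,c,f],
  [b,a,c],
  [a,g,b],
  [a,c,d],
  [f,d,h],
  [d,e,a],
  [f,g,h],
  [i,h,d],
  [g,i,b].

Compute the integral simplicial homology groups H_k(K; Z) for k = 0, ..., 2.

H_0 ≅ Z,  H_1 ≅ Z ⊕ Z/2Z,  H_2 = 0.

Take the total order a < b < c < d < e < f < g < h < i on the vertex set. Then K (dimension 2) consists of the simplices:

  0-simplices (9): a, b, c, d, e, f, g, h, i
  1-simplices (27): ab, ac, ad, ae, ag, ah, bc, be, bf, bg, bi, cd, cf, cg, ci, de, df, dh, di, ef, eh, ei, fg, fh, gh, gi, hi
  2-simplices (18): abc, abg, acd, ade, aeh, agh, bcf, bef, bei, bgi, cdi, cfg, cgi, def, dfh, dhi, ehi, fgh

so the chain groups are C_0 ≅ Z^9, C_1 ≅ Z^27, C_2 ≅ Z^18.

Boundary ∂_1: C_1 → C_0 is given by ∂[p,q] = [q] − [p].
The resulting 9×27 matrix has rank 8, and its Smith normal form has invariant factors (1,1,1,1,1,1,1,1).

The boundary map ∂_2: C_2 → C_1 maps a triangle to the signed sum of its edges. For instance
  ∂dfh = fh − dh + df,
  ∂cgi = gi − ci + cg.
The 27×18 boundary matrix has rank 18 and Smith normal form diag(1,1,1,1,1,1,1,1,1,1,1,1,1,1,1,1,1,2).

Reading off H_k = ker ∂_k / im ∂_{k+1}:

  H_0: rank C_0 − rank ∂_1 = 9 − 8 = 1, and the invariant factors of ∂_1 are all 1, so H_0 = Z.
  H_1: rank ker ∂_1 − rank ∂_2 = (27 − 8) − 18 = 1, and ∂_2 has invariant factor 2 > 1, so H_1 = Z ⊕ Z/2Z.
  H_2: rank ker ∂_2 − rank ∂_3 = (18 − 18) − 0 = 0, and there is no ∂_3, so H_2 = 0.

As a check, the Euler characteristic is 9 − 27 + 18 = 0, which agrees with 1 − 1 + 0 = 0.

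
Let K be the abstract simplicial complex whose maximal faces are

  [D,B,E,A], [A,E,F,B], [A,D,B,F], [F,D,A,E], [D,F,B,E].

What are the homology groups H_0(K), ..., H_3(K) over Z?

H_0 ≅ Z,  H_1 = 0,  H_2 = 0,  H_3 ≅ Z.

Fix the vertex order A < B < D < E < F and write every simplex with vertices in increasing order. Then dim K = 3 and the simplices of K are:

  0-simplices (5): A, B, D, E, F
  1-simplices (10): AB, AD, AE, AF, BD, BE, BF, DE, DF, EF
  2-simplices (10): ABD, ABE, ABF, ADE, ADF, AEF, BDE, BDF, BEF, DEF
  3-simplices (5): ABDE, ABDF, ABEF, ADEF, BDEF

Hence C_0 ≅ Z^5, C_1 ≅ Z^10, C_2 ≅ Z^10, C_3 ≅ Z^5.

The boundary map ∂_1: C_1 → C_0 maps an edge to its endpoints' difference, ∂[p,q] = q − p. For instance
  ∂EF = F − E.
This gives a 5×10 integer matrix of rank 4; reducing to Smith normal form yields diagonal entries (1,1,1,1).

Boundary ∂_2: C_2 → C_1 acts by ∂[p,q,r] = [q,r] − [p,r] + [p,q]. For instance
  ∂ADE = DE − AE + AD,
  ∂BDF = DF − BF + BD.
This gives a 10×10 integer matrix of rank 6; reducing to Smith normal form yields diagonal entries (1,1,1,1,1,1).

∂_3: C_3 → C_2 sends each 3-simplex σ to the alternating sum Σ_i (−1)^i (σ with its i-th vertex removed). For instance
  ∂ABDF = BDF − ADF + ABF − ABD,
  ∂ADEF = DEF − AEF + ADF − ADE.
As a 10×5 matrix over Z this has rank 4, with invariant factors (1,1,1,1).

Computing H_k = (kernel of ∂_k) / (image of ∂_{k+1}):

  H_0: rank C_0 − rank ∂_1 = 5 − 4 = 1, and the invariant factors of ∂_1 are all 1, so H_0 = Z.
  H_1: rank ker ∂_1 − rank ∂_2 = (10 − 4) − 6 = 0, and the invariant factors of ∂_2 are all 1, so H_1 = 0.
  H_2: rank ker ∂_2 − rank ∂_3 = (10 − 6) − 4 = 0, and the invariant factors of ∂_3 are all 1, so H_2 = 0.
  H_3: rank ker ∂_3 − rank ∂_4 = (5 − 4) − 0 = 1, and there is no ∂_4, so H_3 = Z.

(K is a triangulation of the 3-sphere S^3.)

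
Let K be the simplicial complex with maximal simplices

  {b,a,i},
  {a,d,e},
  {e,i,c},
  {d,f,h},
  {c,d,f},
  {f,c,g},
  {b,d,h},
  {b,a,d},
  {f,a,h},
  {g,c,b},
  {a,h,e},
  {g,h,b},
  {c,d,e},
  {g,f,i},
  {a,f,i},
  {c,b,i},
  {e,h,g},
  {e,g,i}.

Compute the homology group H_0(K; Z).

We work with the vertex ordering a < b < c < d < e < f < g < h < i. The simplices of K, each written with vertices in increasing order, are:

  0-simplices (9): a, b, c, d, e, f, g, h, i
  1-simplices (27): ab, ad, ae, af, ah, ai, bc, bd, bg, bh, bi, cd, ce, cf, cg, ci, de, df, dh, eg, eh, ei, fg, fh, fi, gh, gi
  2-simplices (18): abd, abi, ade, aeh, afh, afi, bcg, bci, bdh, bgh, cde, cdf, cei, cfg, dfh, egh, egi, fgi

Hence C_0 ≅ Z^9, C_1 ≅ Z^27, C_2 ≅ Z^18.

The boundary map ∂_1: C_1 → C_0 sends each edge [p,q] (with p < q) to q − p. For instance
  ∂ce = e − c.
The resulting 9×27 matrix has rank 8, and its Smith normal form has invariant factors (1,1,1,1,1,1,1,1).

∂_2: C_2 → C_1 sends each 2-simplex [p,q,r] to [q,r] − [p,r] + [p,q]. For instance
  ∂bgh = gh − bh + bg,
  ∂egh = gh − eh + eg.
As a 27×18 matrix over Z this has rank 18, with invariant factors (1,1,1,1,1,1,1,1,1,1,1,1,1,1,1,1,1,2).

From H_k ≅ ker(∂_k) / im(∂_{k+1}) we obtain:

  H_0: rank C_0 − rank ∂_1 = 9 − 8 = 1, and the invariant factors of ∂_1 are all 1, so H_0 = Z.

(K is a triangulation of the Klein bottle.)

H_0 = Z.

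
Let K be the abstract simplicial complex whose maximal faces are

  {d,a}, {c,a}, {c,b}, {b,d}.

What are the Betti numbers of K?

b_0 = 1, b_1 = 1.

K has 4 vertices, 4 edges.
rank ∂_0 = 0, rank ∂_1 = 3 ⇒ b_0 = 4 − 0 − 3 = 1; all invariant factors of ∂_1 are 1 so no torsion. So H_0 = Z.
rank ∂_1 = 3, rank ∂_2 = 0 ⇒ b_1 = 4 − 3 − 0 = 1. So H_1 = Z.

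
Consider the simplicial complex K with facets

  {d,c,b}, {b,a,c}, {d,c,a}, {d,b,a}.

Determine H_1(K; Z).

H_1 ≅ 0.

Order the vertices as a < b < c < d. Listing each simplex with vertices in this order, K has dimension 2 with simplices:

  0-simplices (4): a, b, c, d
  1-simplices (6): ab, ac, ad, bc, bd, cd
  2-simplices (4): abc, abd, acd, bcd

Hence C_0 ≅ Z^4, C_1 ≅ Z^6, C_2 ≅ Z^4.

Boundary ∂_1: C_1 → C_0 is given by ∂[p,q] = [q] − [p].
This gives a 4×6 integer matrix of rank 3; reducing to Smith normal form yields diagonal entries (1,1,1).

Boundary ∂_2: C_2 → C_1 maps a triangle to the signed sum of its edges. For instance
  ∂abc = bc − ac + ab,
  ∂abd = bd − ad + ab.
As a 6×4 matrix over Z this has rank 3, with invariant factors (1,1,1).

Computing H_k = (kernel of ∂_k) / (image of ∂_{k+1}):

  H_1: rank ker ∂_1 − rank ∂_2 = (6 − 3) − 3 = 0, and the invariant factors of ∂_2 are all 1, so H_1 ≅ 0.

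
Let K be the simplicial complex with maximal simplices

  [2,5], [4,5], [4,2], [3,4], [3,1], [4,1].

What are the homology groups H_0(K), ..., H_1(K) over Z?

Order the vertices as 1 < 2 < 3 < 4 < 5. Listing each simplex with vertices in this order, K has dimension 1 with simplices:

  0-simplices (5): [1], [2], [3], [4], [5]
  1-simplices (6): [1,3], [1,4], [2,4], [2,5], [3,4], [4,5]

so the chain groups are C_0 ≅ Z^5, C_1 ≅ Z^6.

The boundary map ∂_1: C_1 → C_0 is given by ∂[p,q] = [q] − [p].
The 5×6 boundary matrix has rank 4 and Smith normal form diag(1,1,1,1).

Now H_k = ker ∂_k / im ∂_{k+1}, so:

  H_0: rank C_0 − rank ∂_1 = 5 − 4 = 1, and the invariant factors of ∂_1 are all 1, so H_0 = Z.
  H_1: rank ker ∂_1 − rank ∂_2 = (6 − 4) − 0 = 2, and there is no ∂_2, so H_1 = Z^2.

H_0 ≅ Z,  H_1 ≅ Z^2.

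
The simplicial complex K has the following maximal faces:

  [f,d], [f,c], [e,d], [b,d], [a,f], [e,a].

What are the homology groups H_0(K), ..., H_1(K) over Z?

K has 6 vertices, 6 edges.
rank ∂_0 = 0, rank ∂_1 = 5 ⇒ b_0 = 6 − 0 − 5 = 1; all invariant factors of ∂_1 are 1 so no torsion. So H_0 ≅ Z.
rank ∂_1 = 5, rank ∂_2 = 0 ⇒ b_1 = 6 − 5 − 0 = 1. So H_1 ≅ Z.

H_0 = Z,  H_1 = Z.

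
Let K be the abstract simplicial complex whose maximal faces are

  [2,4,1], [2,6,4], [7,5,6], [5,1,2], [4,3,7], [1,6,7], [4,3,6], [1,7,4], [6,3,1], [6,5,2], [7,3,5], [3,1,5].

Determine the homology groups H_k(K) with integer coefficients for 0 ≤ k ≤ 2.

H_0 = Z,  H_1 = Z/2,  H_2 = 0.

Take the total order 1 < 2 < 3 < 4 < 5 < 6 < 7 on the vertex set. Then K (dimension 2) consists of the simplices:

  0-simplices (7): [1], [2], [3], [4], [5], [6], [7]
  1-simplices (18): [1,2], [1,3], [1,4], [1,5], [1,6], [1,7], [2,4], [2,5], [2,6], [3,4], [3,5], [3,6], [3,7], [4,6], [4,7], [5,6], [5,7], [6,7]
  2-simplices (12): [1,2,4], [1,2,5], [1,3,5], [1,3,6], [1,4,7], [1,6,7], [2,4,6], [2,5,6], [3,4,6], [3,4,7], [3,5,7], [5,6,7]

giving chain groups C_0 ≅ Z^7, C_1 ≅ Z^18, C_2 ≅ Z^12.

Boundary ∂_1: C_1 → C_0 maps an edge to its endpoints' difference, ∂[p,q] = q − p.
This gives a 7×18 integer matrix of rank 6; reducing to Smith normal form yields diagonal entries (1,1,1,1,1,1).

∂_2: C_2 → C_1 maps a triangle to the signed sum of its edges. For instance
  ∂[2,5,6] = [5,6] − [2,6] + [2,5],
  ∂[1,2,4] = [2,4] − [1,4] + [1,2].
This gives a 18×12 integer matrix of rank 12; reducing to Smith normal form yields diagonal entries (1,1,1,1,1,1,1,1,1,1,1,2).

Computing H_k = (kernel of ∂_k) / (image of ∂_{k+1}):

  H_0: rank C_0 − rank ∂_1 = 7 − 6 = 1, and the invariant factors of ∂_1 are all 1, so H_0 ≅ Z.
  H_1: rank ker ∂_1 − rank ∂_2 = (18 − 6) − 12 = 0, and ∂_2 has invariant factor 2 > 1, so H_1 ≅ Z/2.
  H_2: rank ker ∂_2 − rank ∂_3 = (12 − 12) − 0 = 0, and there is no ∂_3, so H_2 ≅ 0.

As a check, the Euler characteristic is 7 − 18 + 12 = 1, which agrees with 1 − 0 + 0 = 1.
(K is a triangulation of the real projective plane RP^2.)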